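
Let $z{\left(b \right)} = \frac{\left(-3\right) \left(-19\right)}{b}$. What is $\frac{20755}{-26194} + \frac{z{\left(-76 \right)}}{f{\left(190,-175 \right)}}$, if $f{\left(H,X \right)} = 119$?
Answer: $- \frac{711283}{890596} \approx -0.79866$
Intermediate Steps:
$z{\left(b \right)} = \frac{57}{b}$
$\frac{20755}{-26194} + \frac{z{\left(-76 \right)}}{f{\left(190,-175 \right)}} = \frac{20755}{-26194} + \frac{57 \frac{1}{-76}}{119} = 20755 \left(- \frac{1}{26194}\right) + 57 \left(- \frac{1}{76}\right) \frac{1}{119} = - \frac{2965}{3742} - \frac{3}{476} = - \frac{711283}{890596}$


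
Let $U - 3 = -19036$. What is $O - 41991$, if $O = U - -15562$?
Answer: $-45462$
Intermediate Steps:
$U = -19033$ ($U = 3 - 19036 = -19033$)
$O = -3471$ ($O = -19033 - -15562 = -19033 + 15562 = -3471$)
$O - 41991 = -3471 - 41991 = -45462$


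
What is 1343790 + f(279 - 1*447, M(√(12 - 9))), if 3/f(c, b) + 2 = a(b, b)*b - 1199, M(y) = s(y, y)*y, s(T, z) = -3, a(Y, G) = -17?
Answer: 1927798442817/1434598 - 153*√3/1434598 ≈ 1.3438e+6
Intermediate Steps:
M(y) = -3*y
f(c, b) = 3/(-1201 - 17*b) (f(c, b) = 3/(-2 + (-17*b - 1199)) = 3/(-2 + (-1199 - 17*b)) = 3/(-1201 - 17*b))
1343790 + f(279 - 1*447, M(√(12 - 9))) = 1343790 + 3/(-1201 - (-51)*√(12 - 9)) = 1343790 + 3/(-1201 - (-51)*√3) = 1343790 + 3/(-1201 + 51*√3)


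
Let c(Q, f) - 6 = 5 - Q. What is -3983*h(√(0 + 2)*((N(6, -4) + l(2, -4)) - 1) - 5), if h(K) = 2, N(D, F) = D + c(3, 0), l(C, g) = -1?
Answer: -7966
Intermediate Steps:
c(Q, f) = 11 - Q (c(Q, f) = 6 + (5 - Q) = 11 - Q)
N(D, F) = 8 + D (N(D, F) = D + (11 - 1*3) = D + (11 - 3) = D + 8 = 8 + D)
-3983*h(√(0 + 2)*((N(6, -4) + l(2, -4)) - 1) - 5) = -3983*2 = -7966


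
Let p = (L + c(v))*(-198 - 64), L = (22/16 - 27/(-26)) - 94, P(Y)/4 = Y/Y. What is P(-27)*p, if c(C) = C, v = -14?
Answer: 1438511/13 ≈ 1.1065e+5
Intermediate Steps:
P(Y) = 4 (P(Y) = 4*(Y/Y) = 4*1 = 4)
L = -9525/104 (L = (22*(1/16) - 27*(-1/26)) - 94 = (11/8 + 27/26) - 94 = 251/104 - 94 = -9525/104 ≈ -91.587)
p = 1438511/52 (p = (-9525/104 - 14)*(-198 - 64) = -10981/104*(-262) = 1438511/52 ≈ 27664.)
P(-27)*p = 4*(1438511/52) = 1438511/13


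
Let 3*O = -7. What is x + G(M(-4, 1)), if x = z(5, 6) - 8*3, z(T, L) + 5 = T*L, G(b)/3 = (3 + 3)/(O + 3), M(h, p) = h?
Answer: 28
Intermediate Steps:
O = -7/3 (O = (⅓)*(-7) = -7/3 ≈ -2.3333)
G(b) = 27 (G(b) = 3*((3 + 3)/(-7/3 + 3)) = 3*(6/(⅔)) = 3*(6*(3/2)) = 3*9 = 27)
z(T, L) = -5 + L*T (z(T, L) = -5 + T*L = -5 + L*T)
x = 1 (x = (-5 + 6*5) - 8*3 = (-5 + 30) - 24 = 25 - 24 = 1)
x + G(M(-4, 1)) = 1 + 27 = 28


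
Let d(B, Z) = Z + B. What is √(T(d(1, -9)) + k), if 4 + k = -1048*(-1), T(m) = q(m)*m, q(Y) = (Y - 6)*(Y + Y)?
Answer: 2*I*√187 ≈ 27.35*I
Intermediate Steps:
d(B, Z) = B + Z
q(Y) = 2*Y*(-6 + Y) (q(Y) = (-6 + Y)*(2*Y) = 2*Y*(-6 + Y))
T(m) = 2*m²*(-6 + m) (T(m) = (2*m*(-6 + m))*m = 2*m²*(-6 + m))
k = 1044 (k = -4 - 1048*(-1) = -4 + 1048 = 1044)
√(T(d(1, -9)) + k) = √(2*(1 - 9)²*(-6 + (1 - 9)) + 1044) = √(2*(-8)²*(-6 - 8) + 1044) = √(2*64*(-14) + 1044) = √(-1792 + 1044) = √(-748) = 2*I*√187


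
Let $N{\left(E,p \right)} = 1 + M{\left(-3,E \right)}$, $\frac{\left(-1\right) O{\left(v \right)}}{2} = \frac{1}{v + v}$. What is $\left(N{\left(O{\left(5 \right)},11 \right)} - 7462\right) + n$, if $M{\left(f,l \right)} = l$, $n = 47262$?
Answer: $\frac{199004}{5} \approx 39801.0$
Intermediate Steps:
$O{\left(v \right)} = - \frac{1}{v}$ ($O{\left(v \right)} = - \frac{2}{v + v} = - \frac{2}{2 v} = - 2 \frac{1}{2 v} = - \frac{1}{v}$)
$N{\left(E,p \right)} = 1 + E$
$\left(N{\left(O{\left(5 \right)},11 \right)} - 7462\right) + n = \left(\left(1 - \frac{1}{5}\right) - 7462\right) + 47262 = \left(\frac{4}{5} - 7462\right) + 47262 = - \frac{37306}{5} + 47262 = \frac{199004}{5}$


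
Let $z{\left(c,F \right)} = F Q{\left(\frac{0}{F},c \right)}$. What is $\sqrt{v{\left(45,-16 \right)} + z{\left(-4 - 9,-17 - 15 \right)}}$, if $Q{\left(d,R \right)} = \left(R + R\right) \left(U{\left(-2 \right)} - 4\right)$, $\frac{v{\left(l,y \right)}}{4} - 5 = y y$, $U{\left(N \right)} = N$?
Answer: $2 i \sqrt{987} \approx 62.833 i$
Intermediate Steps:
$v{\left(l,y \right)} = 20 + 4 y^{2}$ ($v{\left(l,y \right)} = 20 + 4 y y = 20 + 4 y^{2}$)
$Q{\left(d,R \right)} = - 12 R$ ($Q{\left(d,R \right)} = \left(R + R\right) \left(-2 - 4\right) = 2 R \left(-6\right) = - 12 R$)
$z{\left(c,F \right)} = - 12 F c$ ($z{\left(c,F \right)} = F \left(- 12 c\right) = - 12 F c$)
$\sqrt{v{\left(45,-16 \right)} + z{\left(-4 - 9,-17 - 15 \right)}} = \sqrt{\left(20 + 4 \left(-16\right)^{2}\right) - 12 \left(-17 - 15\right) \left(-4 - 9\right)} = \sqrt{\left(20 + 4 \cdot 256\right) - \left(-384\right) \left(-13\right)} = \sqrt{\left(20 + 1024\right) - 4992} = \sqrt{1044 - 4992} = \sqrt{-3948} = 2 i \sqrt{987}$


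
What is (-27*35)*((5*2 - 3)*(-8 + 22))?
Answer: -92610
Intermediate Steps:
(-27*35)*((5*2 - 3)*(-8 + 22)) = -945*(10 - 3)*14 = -6615*14 = -945*98 = -92610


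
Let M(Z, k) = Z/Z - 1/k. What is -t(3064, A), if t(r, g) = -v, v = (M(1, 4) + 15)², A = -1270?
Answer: 3969/16 ≈ 248.06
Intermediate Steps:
M(Z, k) = 1 - 1/k
v = 3969/16 (v = ((-1 + 4)/4 + 15)² = ((¼)*3 + 15)² = (¾ + 15)² = (63/4)² = 3969/16 ≈ 248.06)
t(r, g) = -3969/16 (t(r, g) = -1*3969/16 = -3969/16)
-t(3064, A) = -1*(-3969/16) = 3969/16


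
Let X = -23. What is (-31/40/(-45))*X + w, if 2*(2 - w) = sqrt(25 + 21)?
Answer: 2887/1800 - sqrt(46)/2 ≈ -1.7873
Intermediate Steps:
w = 2 - sqrt(46)/2 (w = 2 - sqrt(25 + 21)/2 = 2 - sqrt(46)/2 ≈ -1.3912)
(-31/40/(-45))*X + w = (-31/40/(-45))*(-23) + (2 - sqrt(46)/2) = (-31*1/40*(-1/45))*(-23) + (2 - sqrt(46)/2) = -31/40*(-1/45)*(-23) + (2 - sqrt(46)/2) = (31/1800)*(-23) + (2 - sqrt(46)/2) = -713/1800 + (2 - sqrt(46)/2) = 2887/1800 - sqrt(46)/2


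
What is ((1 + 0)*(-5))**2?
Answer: 25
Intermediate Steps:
((1 + 0)*(-5))**2 = (1*(-5))**2 = (-5)**2 = 25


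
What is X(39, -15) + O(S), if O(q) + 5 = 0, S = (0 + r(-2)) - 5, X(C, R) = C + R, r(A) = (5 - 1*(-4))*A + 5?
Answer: 19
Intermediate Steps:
r(A) = 5 + 9*A (r(A) = (5 + 4)*A + 5 = 9*A + 5 = 5 + 9*A)
S = -18 (S = (0 + (5 + 9*(-2))) - 5 = (0 + (5 - 18)) - 5 = (0 - 13) - 5 = -13 - 5 = -18)
O(q) = -5 (O(q) = -5 + 0 = -5)
X(39, -15) + O(S) = (39 - 15) - 5 = 24 - 5 = 19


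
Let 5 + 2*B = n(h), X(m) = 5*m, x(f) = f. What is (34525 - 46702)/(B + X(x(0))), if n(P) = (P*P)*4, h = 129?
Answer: -24354/66559 ≈ -0.36590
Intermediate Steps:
n(P) = 4*P² (n(P) = P²*4 = 4*P²)
B = 66559/2 (B = -5/2 + (4*129²)/2 = -5/2 + (4*16641)/2 = -5/2 + (½)*66564 = -5/2 + 33282 = 66559/2 ≈ 33280.)
(34525 - 46702)/(B + X(x(0))) = (34525 - 46702)/(66559/2 + 5*0) = -12177/(66559/2 + 0) = -12177/66559/2 = -12177*2/66559 = -24354/66559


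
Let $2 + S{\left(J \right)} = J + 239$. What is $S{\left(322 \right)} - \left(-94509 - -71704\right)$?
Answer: $23364$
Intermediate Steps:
$S{\left(J \right)} = 237 + J$ ($S{\left(J \right)} = -2 + \left(J + 239\right) = -2 + \left(239 + J\right) = 237 + J$)
$S{\left(322 \right)} - \left(-94509 - -71704\right) = \left(237 + 322\right) - \left(-94509 - -71704\right) = 559 - \left(-94509 + 71704\right) = 559 - -22805 = 559 + 22805 = 23364$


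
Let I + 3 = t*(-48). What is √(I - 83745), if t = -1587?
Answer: 2*I*√1893 ≈ 87.017*I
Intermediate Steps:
I = 76173 (I = -3 - 1587*(-48) = -3 + 76176 = 76173)
√(I - 83745) = √(76173 - 83745) = √(-7572) = 2*I*√1893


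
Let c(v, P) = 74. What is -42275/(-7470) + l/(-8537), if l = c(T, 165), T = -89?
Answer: 72069779/12754278 ≈ 5.6506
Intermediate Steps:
l = 74
-42275/(-7470) + l/(-8537) = -42275/(-7470) + 74/(-8537) = -42275*(-1/7470) + 74*(-1/8537) = 8455/1494 - 74/8537 = 72069779/12754278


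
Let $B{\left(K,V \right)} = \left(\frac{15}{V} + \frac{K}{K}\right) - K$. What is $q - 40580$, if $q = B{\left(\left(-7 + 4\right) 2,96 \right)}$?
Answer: $- \frac{1298331}{32} \approx -40573.0$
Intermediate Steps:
$B{\left(K,V \right)} = 1 - K + \frac{15}{V}$ ($B{\left(K,V \right)} = \left(\frac{15}{V} + 1\right) - K = \left(1 + \frac{15}{V}\right) - K = 1 - K + \frac{15}{V}$)
$q = \frac{229}{32}$ ($q = 1 - \left(-7 + 4\right) 2 + \frac{15}{96} = 1 - \left(-3\right) 2 + 15 \cdot \frac{1}{96} = 1 - -6 + \frac{5}{32} = 1 + 6 + \frac{5}{32} = \frac{229}{32} \approx 7.1563$)
$q - 40580 = \frac{229}{32} - 40580 = - \frac{1298331}{32}$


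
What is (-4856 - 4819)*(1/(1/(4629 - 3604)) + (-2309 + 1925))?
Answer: -6201675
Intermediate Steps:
(-4856 - 4819)*(1/(1/(4629 - 3604)) + (-2309 + 1925)) = -9675*(1/(1/1025) - 384) = -9675*(1025 - 384) = -9675*641 = -6201675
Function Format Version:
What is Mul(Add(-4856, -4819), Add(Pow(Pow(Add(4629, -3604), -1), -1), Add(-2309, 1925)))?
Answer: -6201675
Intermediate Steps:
Mul(Add(-4856, -4819), Add(Pow(Pow(Add(4629, -3604), -1), -1), Add(-2309, 1925))) = Mul(-9675, Add(Pow(Pow(1025, -1), -1), -384)) = Mul(-9675, Add(Pow(Rational(1, 1025), -1), -384)) = Mul(-9675, Add(1025, -384)) = Mul(-9675, 641) = -6201675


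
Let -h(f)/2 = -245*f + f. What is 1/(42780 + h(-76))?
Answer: 1/5692 ≈ 0.00017569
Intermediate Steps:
h(f) = 488*f (h(f) = -2*(-245*f + f) = -(-488)*f = 488*f)
1/(42780 + h(-76)) = 1/(42780 + 488*(-76)) = 1/(42780 - 37088) = 1/5692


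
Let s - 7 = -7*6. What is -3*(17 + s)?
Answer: 54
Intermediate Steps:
s = -35 (s = 7 - 7*6 = 7 - 42 = -35)
-3*(17 + s) = -3*(17 - 35) = -3*(-18) = 54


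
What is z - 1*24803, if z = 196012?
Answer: 171209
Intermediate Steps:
z - 1*24803 = 196012 - 1*24803 = 196012 - 24803 = 171209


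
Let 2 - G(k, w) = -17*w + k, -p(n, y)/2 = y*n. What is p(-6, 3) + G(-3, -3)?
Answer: -10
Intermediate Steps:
p(n, y) = -2*n*y (p(n, y) = -2*y*n = -2*n*y)
G(k, w) = 2 - k + 17*w (G(k, w) = 2 - (-17*w + k) = 2 - (k - 17*w) = 2 + (-k + 17*w) = 2 - k + 17*w)
p(-6, 3) + G(-3, -3) = -2*(-6)*3 + (2 - 1*(-3) + 17*(-3)) = 36 + (2 + 3 - 51) = 36 - 46 = -10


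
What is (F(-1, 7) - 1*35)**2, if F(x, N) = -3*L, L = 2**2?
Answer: 2209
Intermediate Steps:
L = 4
F(x, N) = -12 (F(x, N) = -3*4 = -12)
(F(-1, 7) - 1*35)**2 = (-12 - 1*35)**2 = (-12 - 35)**2 = (-47)**2 = 2209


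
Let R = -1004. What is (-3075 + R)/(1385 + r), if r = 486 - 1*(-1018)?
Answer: -4079/2889 ≈ -1.4119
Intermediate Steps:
r = 1504 (r = 486 + 1018 = 1504)
(-3075 + R)/(1385 + r) = (-3075 - 1004)/(1385 + 1504) = -4079/2889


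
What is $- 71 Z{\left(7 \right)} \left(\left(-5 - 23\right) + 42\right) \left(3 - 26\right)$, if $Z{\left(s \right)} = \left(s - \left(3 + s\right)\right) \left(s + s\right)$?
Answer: $-960204$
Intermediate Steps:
$Z{\left(s \right)} = - 6 s$ ($Z{\left(s \right)} = - 3 \cdot 2 s = - 6 s$)
$- 71 Z{\left(7 \right)} \left(\left(-5 - 23\right) + 42\right) \left(3 - 26\right) = - 71 \left(\left(-6\right) 7\right) \left(\left(-5 - 23\right) + 42\right) \left(3 - 26\right) = \left(-71\right) \left(-42\right) \left(-28 + 42\right) \left(-23\right) = 2982 \cdot 14 \left(-23\right) = 2982 \left(-322\right) = -960204$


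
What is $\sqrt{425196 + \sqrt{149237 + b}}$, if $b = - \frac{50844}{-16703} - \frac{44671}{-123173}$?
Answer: $\frac{\sqrt{1799737521048260566508556 + 4114717238 \sqrt{157923380949966263134483}}}{2057358619} \approx 652.37$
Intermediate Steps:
$b = \frac{7008747725}{2057358619}$ ($b = \left(-50844\right) \left(- \frac{1}{16703}\right) - - \frac{44671}{123173} = \frac{50844}{16703} + \frac{44671}{123173} = \frac{7008747725}{2057358619} \approx 3.4067$)
$\sqrt{425196 + \sqrt{149237 + b}} = \sqrt{425196 + \sqrt{149237 + \frac{7008747725}{2057358619}}} = \sqrt{425196 + \sqrt{\frac{307041036971428}{2057358619}}} = \sqrt{425196 + \frac{2 \sqrt{157923380949966263134483}}{2057358619}}$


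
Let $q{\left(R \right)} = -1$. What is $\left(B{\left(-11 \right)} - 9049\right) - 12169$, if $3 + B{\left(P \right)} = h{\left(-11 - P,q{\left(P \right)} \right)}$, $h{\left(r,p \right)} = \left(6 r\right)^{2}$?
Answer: $-21221$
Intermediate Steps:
$h{\left(r,p \right)} = 36 r^{2}$
$B{\left(P \right)} = -3 + 36 \left(-11 - P\right)^{2}$
$\left(B{\left(-11 \right)} - 9049\right) - 12169 = \left(\left(-3 + 36 \left(11 - 11\right)^{2}\right) - 9049\right) - 12169 = \left(\left(-3 + 36 \cdot 0^{2}\right) - 9049\right) - 12169 = \left(\left(-3 + 36 \cdot 0\right) - 9049\right) - 12169 = \left(\left(-3 + 0\right) - 9049\right) - 12169 = \left(-3 - 9049\right) - 12169 = -9052 - 12169 = -21221$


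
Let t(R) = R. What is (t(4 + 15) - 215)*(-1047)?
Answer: 205212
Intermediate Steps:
(t(4 + 15) - 215)*(-1047) = ((4 + 15) - 215)*(-1047) = (19 - 215)*(-1047) = -196*(-1047) = 205212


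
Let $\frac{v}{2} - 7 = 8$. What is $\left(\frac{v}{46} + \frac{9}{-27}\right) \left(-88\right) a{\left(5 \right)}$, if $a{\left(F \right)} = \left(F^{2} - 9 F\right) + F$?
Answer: $\frac{9680}{23} \approx 420.87$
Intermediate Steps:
$v = 30$ ($v = 14 + 2 \cdot 8 = 14 + 16 = 30$)
$a{\left(F \right)} = F^{2} - 8 F$
$\left(\frac{v}{46} + \frac{9}{-27}\right) \left(-88\right) a{\left(5 \right)} = \left(\frac{30}{46} + \frac{9}{-27}\right) \left(-88\right) 5 \left(-8 + 5\right) = \left(30 \cdot \frac{1}{46} + 9 \left(- \frac{1}{27}\right)\right) \left(-88\right) 5 \left(-3\right) = \left(\frac{15}{23} - \frac{1}{3}\right) \left(-88\right) \left(-15\right) = \frac{22}{69} \left(-88\right) \left(-15\right) = \left(- \frac{1936}{69}\right) \left(-15\right) = \frac{9680}{23}$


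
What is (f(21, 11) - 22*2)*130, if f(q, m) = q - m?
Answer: -4420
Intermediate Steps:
(f(21, 11) - 22*2)*130 = ((21 - 1*11) - 22*2)*130 = ((21 - 11) - 44)*130 = (10 - 44)*130 = -34*130 = -4420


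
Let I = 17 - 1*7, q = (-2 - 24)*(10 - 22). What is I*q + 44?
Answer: 3164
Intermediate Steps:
q = 312 (q = -26*(-12) = 312)
I = 10 (I = 17 - 7 = 10)
I*q + 44 = 10*312 + 44 = 3120 + 44 = 3164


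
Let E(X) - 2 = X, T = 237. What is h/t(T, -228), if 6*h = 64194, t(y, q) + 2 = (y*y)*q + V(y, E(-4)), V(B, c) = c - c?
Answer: -823/985118 ≈ -0.00083543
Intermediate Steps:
E(X) = 2 + X
V(B, c) = 0
t(y, q) = -2 + q*y² (t(y, q) = -2 + ((y*y)*q + 0) = -2 + (y²*q + 0) = -2 + (q*y² + 0) = -2 + q*y²)
h = 10699 (h = (⅙)*64194 = 10699)
h/t(T, -228) = 10699/(-2 - 228*237²) = 10699/(-2 - 228*56169) = 10699/(-2 - 12806532) = 10699/(-12806534) = 10699*(-1/12806534) = -823/985118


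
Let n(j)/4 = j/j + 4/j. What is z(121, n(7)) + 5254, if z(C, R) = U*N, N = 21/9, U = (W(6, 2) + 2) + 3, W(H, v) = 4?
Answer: 5275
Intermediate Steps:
n(j) = 4 + 16/j (n(j) = 4*(j/j + 4/j) = 4*(1 + 4/j) = 4 + 16/j)
U = 9 (U = (4 + 2) + 3 = 6 + 3 = 9)
N = 7/3 (N = 21*(1/9) = 7/3 ≈ 2.3333)
z(C, R) = 21 (z(C, R) = 9*(7/3) = 21)
z(121, n(7)) + 5254 = 21 + 5254 = 5275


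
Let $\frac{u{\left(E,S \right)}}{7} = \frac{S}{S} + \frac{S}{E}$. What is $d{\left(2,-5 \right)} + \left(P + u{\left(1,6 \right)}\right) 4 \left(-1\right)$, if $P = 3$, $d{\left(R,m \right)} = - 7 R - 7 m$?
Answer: $-187$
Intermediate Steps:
$u{\left(E,S \right)} = 7 + \frac{7 S}{E}$ ($u{\left(E,S \right)} = 7 \left(\frac{S}{S} + \frac{S}{E}\right) = 7 \left(1 + \frac{S}{E}\right) = 7 + \frac{7 S}{E}$)
$d{\left(2,-5 \right)} + \left(P + u{\left(1,6 \right)}\right) 4 \left(-1\right) = \left(\left(-7\right) 2 - -35\right) + \left(3 + \left(7 + 7 \cdot 6 \cdot 1^{-1}\right)\right) 4 \left(-1\right) = \left(-14 + 35\right) + \left(3 + \left(7 + 7 \cdot 6 \cdot 1\right)\right) 4 \left(-1\right) = 21 + \left(3 + \left(7 + 42\right)\right) 4 \left(-1\right) = 21 + \left(3 + 49\right) 4 \left(-1\right) = 21 + 52 \cdot 4 \left(-1\right) = 21 + 208 \left(-1\right) = 21 - 208 = -187$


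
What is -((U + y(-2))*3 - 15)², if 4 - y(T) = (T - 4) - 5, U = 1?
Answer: -1089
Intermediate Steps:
y(T) = 13 - T (y(T) = 4 - ((T - 4) - 5) = 4 - ((-4 + T) - 5) = 4 - (-9 + T) = 4 + (9 - T) = 13 - T)
-((U + y(-2))*3 - 15)² = -((1 + (13 - 1*(-2)))*3 - 15)² = -((1 + (13 + 2))*3 - 15)² = -((1 + 15)*3 - 15)² = -(16*3 - 15)² = -(48 - 15)² = -1*33² = -1*1089 = -1089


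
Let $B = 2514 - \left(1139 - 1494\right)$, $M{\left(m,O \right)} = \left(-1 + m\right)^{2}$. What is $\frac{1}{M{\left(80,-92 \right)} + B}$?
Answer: $\frac{1}{9110} \approx 0.00010977$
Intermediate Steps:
$B = 2869$ ($B = 2514 - \left(1139 - 1494\right) = 2514 - -355 = 2514 + 355 = 2869$)
$\frac{1}{M{\left(80,-92 \right)} + B} = \frac{1}{\left(-1 + 80\right)^{2} + 2869} = \frac{1}{79^{2} + 2869} = \frac{1}{6241 + 2869} = \frac{1}{9110}$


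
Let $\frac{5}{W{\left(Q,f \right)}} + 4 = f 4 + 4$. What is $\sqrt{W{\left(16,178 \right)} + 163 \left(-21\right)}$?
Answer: $\frac{i \sqrt{433816438}}{356} \approx 58.506 i$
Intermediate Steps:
$W{\left(Q,f \right)} = \frac{5}{4 f}$ ($W{\left(Q,f \right)} = \frac{5}{-4 + \left(f 4 + 4\right)} = \frac{5}{-4 + \left(4 f + 4\right)} = \frac{5}{-4 + \left(4 + 4 f\right)} = \frac{5}{4 f}$)
$\sqrt{W{\left(16,178 \right)} + 163 \left(-21\right)} = \sqrt{\frac{5}{4 \cdot 178} + 163 \left(-21\right)} = \sqrt{\frac{5}{4} \cdot \frac{1}{178} - 3423} = \sqrt{\frac{5}{712} - 3423} = \sqrt{- \frac{2437171}{712}} = \frac{i \sqrt{433816438}}{356}$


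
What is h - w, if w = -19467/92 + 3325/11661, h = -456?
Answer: -11413195/46644 ≈ -244.69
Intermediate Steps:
w = -9856469/46644 (w = -19467*1/92 + 3325*(1/11661) = -19467/92 + 3325/11661 = -9856469/46644 ≈ -211.31)
h - w = -456 - 1*(-9856469/46644) = -456 + 9856469/46644 = -11413195/46644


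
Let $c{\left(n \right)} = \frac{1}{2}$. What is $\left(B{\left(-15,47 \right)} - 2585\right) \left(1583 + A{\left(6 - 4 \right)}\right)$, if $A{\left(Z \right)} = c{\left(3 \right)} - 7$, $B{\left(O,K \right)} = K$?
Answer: $-4001157$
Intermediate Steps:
$c{\left(n \right)} = \frac{1}{2}$
$A{\left(Z \right)} = - \frac{13}{2}$ ($A{\left(Z \right)} = \frac{1}{2} - 7 = - \frac{13}{2}$)
$\left(B{\left(-15,47 \right)} - 2585\right) \left(1583 + A{\left(6 - 4 \right)}\right) = \left(47 - 2585\right) \left(1583 - \frac{13}{2}\right) = \left(-2538\right) \frac{3153}{2} = -4001157$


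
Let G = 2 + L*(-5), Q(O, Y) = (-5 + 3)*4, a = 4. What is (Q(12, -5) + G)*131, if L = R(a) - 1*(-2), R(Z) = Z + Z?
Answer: -7336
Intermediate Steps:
R(Z) = 2*Z
L = 10 (L = 2*4 - 1*(-2) = 8 + 2 = 10)
Q(O, Y) = -8 (Q(O, Y) = -2*4 = -8)
G = -48 (G = 2 + 10*(-5) = 2 - 50 = -48)
(Q(12, -5) + G)*131 = (-8 - 48)*131 = -56*131 = -7336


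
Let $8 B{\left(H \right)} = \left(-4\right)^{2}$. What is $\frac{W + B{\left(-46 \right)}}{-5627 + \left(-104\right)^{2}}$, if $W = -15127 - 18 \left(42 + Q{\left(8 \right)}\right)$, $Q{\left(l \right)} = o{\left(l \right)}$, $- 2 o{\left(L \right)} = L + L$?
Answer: $- \frac{15737}{5189} \approx -3.0328$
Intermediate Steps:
$o{\left(L \right)} = - L$ ($o{\left(L \right)} = - \frac{L + L}{2} = - \frac{2 L}{2} = - L$)
$B{\left(H \right)} = 2$ ($B{\left(H \right)} = \frac{\left(-4\right)^{2}}{8} = \frac{1}{8} \cdot 16 = 2$)
$Q{\left(l \right)} = - l$
$W = -15739$ ($W = -15127 - 18 \left(42 - 8\right) = -15127 - 612 = -15739$)
$\frac{W + B{\left(-46 \right)}}{-5627 + \left(-104\right)^{2}} = \frac{-15739 + 2}{-5627 + \left(-104\right)^{2}} = - \frac{15737}{-5627 + 10816} = - \frac{15737}{5189}$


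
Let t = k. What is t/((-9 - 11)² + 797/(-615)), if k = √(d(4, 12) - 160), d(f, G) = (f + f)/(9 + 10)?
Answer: 1230*I*√14402/4658857 ≈ 0.031684*I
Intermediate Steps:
d(f, G) = 2*f/19 (d(f, G) = (2*f)/19 = (2*f)*(1/19) = 2*f/19)
k = 2*I*√14402/19 (k = √((2/19)*4 - 160) = √(8/19 - 160) = √(-3032/19) = 2*I*√14402/19 ≈ 12.632*I)
t = 2*I*√14402/19 ≈ 12.632*I
t/((-9 - 11)² + 797/(-615)) = (2*I*√14402/19)/((-9 - 11)² + 797/(-615)) = (2*I*√14402/19)/((-20)² + 797*(-1/615)) = (2*I*√14402/19)/(400 - 797/615) = (2*I*√14402/19)/(245203/615) = (2*I*√14402/19)*(615/245203) = 1230*I*√14402/4658857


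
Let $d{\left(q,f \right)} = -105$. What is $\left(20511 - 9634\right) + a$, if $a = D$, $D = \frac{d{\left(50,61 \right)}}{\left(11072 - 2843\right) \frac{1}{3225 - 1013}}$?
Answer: $\frac{29758191}{2743} \approx 10849.0$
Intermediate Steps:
$D = - \frac{77420}{2743}$ ($D = - \frac{105}{\left(11072 - 2843\right) \frac{1}{3225 - 1013}} = - \frac{105}{8229 \cdot \frac{1}{2212}} = - \frac{105}{\frac{8229}{2212}} = \left(-105\right) \frac{2212}{8229} = - \frac{77420}{2743} \approx -28.225$)
$a = - \frac{77420}{2743} \approx -28.225$
$\left(20511 - 9634\right) + a = \left(20511 - 9634\right) - \frac{77420}{2743} = 10877 - \frac{77420}{2743} = \frac{29758191}{2743}$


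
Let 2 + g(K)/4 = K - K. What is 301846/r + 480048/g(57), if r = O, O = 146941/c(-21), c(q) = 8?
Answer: -8814926878/146941 ≈ -59990.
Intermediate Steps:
g(K) = -8 (g(K) = -8 + 4*(K - K) = -8 + 4*0 = -8 + 0 = -8)
O = 146941/8 ≈ 18368.
r = 146941/8 ≈ 18368.
301846/r + 480048/g(57) = 301846/(146941/8) + 480048/(-8) = 301846*(8/146941) + 480048*(-⅛) = 2414768/146941 - 60006 = -8814926878/146941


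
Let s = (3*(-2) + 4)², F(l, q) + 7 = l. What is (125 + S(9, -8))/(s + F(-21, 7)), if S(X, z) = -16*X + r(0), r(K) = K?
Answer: 19/24 ≈ 0.79167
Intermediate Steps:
F(l, q) = -7 + l
s = 4 (s = (-6 + 4)² = (-2)² = 4)
S(X, z) = -16*X (S(X, z) = -16*X + 0 = -16*X)
(125 + S(9, -8))/(s + F(-21, 7)) = (125 - 16*9)/(4 + (-7 - 21)) = (125 - 144)/(4 - 28) = -19/(-24) = -19*(-1/24) = 19/24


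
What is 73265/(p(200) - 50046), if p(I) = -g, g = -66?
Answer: -14653/9996 ≈ -1.4659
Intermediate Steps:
p(I) = 66 (p(I) = -1*(-66) = 66)
73265/(p(200) - 50046) = 73265/(66 - 50046) = 73265/(-49980) = 73265*(-1/49980) = -14653/9996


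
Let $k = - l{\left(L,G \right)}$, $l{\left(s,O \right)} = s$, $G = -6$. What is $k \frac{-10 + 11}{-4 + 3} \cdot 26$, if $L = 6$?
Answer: $156$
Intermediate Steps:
$k = -6$ ($k = \left(-1\right) 6 = -6$)
$k \frac{-10 + 11}{-4 + 3} \cdot 26 = - 6 \frac{-10 + 11}{-4 + 3} \cdot 26 = - 6 \cdot 1 \frac{1}{-1} \cdot 26 = - 6 \cdot 1 \left(-1\right) 26 = \left(-6\right) \left(-1\right) 26 = 6 \cdot 26 = 156$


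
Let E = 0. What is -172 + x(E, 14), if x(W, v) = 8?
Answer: -164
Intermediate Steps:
-172 + x(E, 14) = -172 + 8 = -164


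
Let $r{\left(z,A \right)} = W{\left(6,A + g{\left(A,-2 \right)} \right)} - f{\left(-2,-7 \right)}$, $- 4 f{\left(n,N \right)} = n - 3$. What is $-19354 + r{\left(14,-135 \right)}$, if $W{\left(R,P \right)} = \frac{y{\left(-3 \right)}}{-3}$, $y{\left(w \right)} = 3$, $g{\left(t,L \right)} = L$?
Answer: $- \frac{77425}{4} \approx -19356.0$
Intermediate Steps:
$W{\left(R,P \right)} = -1$ ($W{\left(R,P \right)} = \frac{3}{-3} = 3 \left(- \frac{1}{3}\right) = -1$)
$f{\left(n,N \right)} = \frac{3}{4} - \frac{n}{4}$ ($f{\left(n,N \right)} = - \frac{n - 3}{4} = - \frac{-3 + n}{4} = \frac{3}{4} - \frac{n}{4}$)
$r{\left(z,A \right)} = - \frac{9}{4}$ ($r{\left(z,A \right)} = -1 - \left(\frac{3}{4} - - \frac{1}{2}\right) = -1 - \left(\frac{3}{4} + \frac{1}{2}\right) = -1 - \frac{5}{4} = - \frac{9}{4}$)
$-19354 + r{\left(14,-135 \right)} = -19354 - \frac{9}{4} = - \frac{77425}{4}$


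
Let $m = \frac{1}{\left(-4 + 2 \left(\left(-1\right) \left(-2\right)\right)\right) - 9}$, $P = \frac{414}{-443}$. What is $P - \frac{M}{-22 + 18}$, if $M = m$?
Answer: $- \frac{15347}{15948} \approx -0.96231$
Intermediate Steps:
$P = - \frac{414}{443}$ ($P = 414 \left(- \frac{1}{443}\right) = - \frac{414}{443} \approx -0.93454$)
$m = - \frac{1}{9}$ ($m = \frac{1}{\left(-4 + 2 \cdot 2\right) - 9} = \frac{1}{\left(-4 + 4\right) - 9} = \frac{1}{0 - 9} = \frac{1}{-9} = - \frac{1}{9} \approx -0.11111$)
$M = - \frac{1}{9} \approx -0.11111$
$P - \frac{M}{-22 + 18} = - \frac{414}{443} - - \frac{1}{9 \left(-22 + 18\right)} = - \frac{414}{443} - - \frac{1}{9 \left(-4\right)} = - \frac{414}{443} - \left(- \frac{1}{9}\right) \left(- \frac{1}{4}\right) = - \frac{414}{443} - \frac{1}{36} = - \frac{15347}{15948}$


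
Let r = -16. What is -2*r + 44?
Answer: 76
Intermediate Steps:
-2*r + 44 = -2*(-16) + 44 = 32 + 44 = 76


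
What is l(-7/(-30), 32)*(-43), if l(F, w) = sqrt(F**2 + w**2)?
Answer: -43*sqrt(921649)/30 ≈ -1376.0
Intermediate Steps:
l(-7/(-30), 32)*(-43) = sqrt((-7/(-30))**2 + 32**2)*(-43) = sqrt((-7*(-1/30))**2 + 1024)*(-43) = sqrt((7/30)**2 + 1024)*(-43) = sqrt(49/900 + 1024)*(-43) = sqrt(921649/900)*(-43) = (sqrt(921649)/30)*(-43) = -43*sqrt(921649)/30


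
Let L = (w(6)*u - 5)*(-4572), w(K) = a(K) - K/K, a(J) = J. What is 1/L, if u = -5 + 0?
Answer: 1/137160 ≈ 7.2908e-6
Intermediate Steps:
u = -5
w(K) = -1 + K (w(K) = K - K/K = K - 1*1 = K - 1 = -1 + K)
L = 137160 (L = ((-1 + 6)*(-5) - 5)*(-4572) = (5*(-5) - 5)*(-4572) = (-25 - 5)*(-4572) = -30*(-4572) = 137160)
1/L = 1/137160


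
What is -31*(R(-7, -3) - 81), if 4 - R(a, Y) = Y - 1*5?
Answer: 2139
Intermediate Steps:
R(a, Y) = 9 - Y (R(a, Y) = 4 - (Y - 1*5) = 4 - (Y - 5) = 4 - (-5 + Y) = 4 + (5 - Y) = 9 - Y)
-31*(R(-7, -3) - 81) = -31*((9 - 1*(-3)) - 81) = -31*((9 + 3) - 81) = -31*(12 - 81) = -31*(-69) = 2139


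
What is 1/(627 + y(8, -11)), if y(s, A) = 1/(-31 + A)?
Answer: 42/26333 ≈ 0.0015950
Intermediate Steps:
1/(627 + y(8, -11)) = 1/(627 + 1/(-31 - 11)) = 1/(627 + 1/(-42)) = 1/(627 - 1/42) = 1/(26333/42) = 42/26333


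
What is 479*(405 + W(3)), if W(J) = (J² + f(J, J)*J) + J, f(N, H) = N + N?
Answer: 208365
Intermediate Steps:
f(N, H) = 2*N
W(J) = J + 3*J² (W(J) = (J² + (2*J)*J) + J = (J² + 2*J²) + J = 3*J² + J = J + 3*J²)
479*(405 + W(3)) = 479*(405 + 3*(1 + 3*3)) = 479*(405 + 3*(1 + 9)) = 479*(405 + 3*10) = 479*(405 + 30) = 479*435 = 208365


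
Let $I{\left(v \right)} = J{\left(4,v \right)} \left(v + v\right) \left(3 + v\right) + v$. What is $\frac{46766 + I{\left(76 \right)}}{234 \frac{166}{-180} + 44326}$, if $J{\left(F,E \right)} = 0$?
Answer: $\frac{78070}{73517} \approx 1.0619$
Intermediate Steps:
$I{\left(v \right)} = v$ ($I{\left(v \right)} = 0 \left(v + v\right) \left(3 + v\right) + v = 0 \cdot 2 v \left(3 + v\right) + v = 0 \left(3 + v\right) + v = 0 + v = v$)
$\frac{46766 + I{\left(76 \right)}}{234 \frac{166}{-180} + 44326} = \frac{46766 + 76}{234 \frac{166}{-180} + 44326} = \frac{46842}{234 \cdot 166 \left(- \frac{1}{180}\right) + 44326} = \frac{46842}{234 \left(- \frac{83}{90}\right) + 44326} = \frac{46842}{- \frac{1079}{5} + 44326} = \frac{46842}{\frac{220551}{5}} = 46842 \cdot \frac{5}{220551} = \frac{78070}{73517}$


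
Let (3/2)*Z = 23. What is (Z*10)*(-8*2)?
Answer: -7360/3 ≈ -2453.3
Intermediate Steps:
Z = 46/3 (Z = (2/3)*23 = 46/3 ≈ 15.333)
(Z*10)*(-8*2) = ((46/3)*10)*(-8*2) = (460/3)*(-16) = -7360/3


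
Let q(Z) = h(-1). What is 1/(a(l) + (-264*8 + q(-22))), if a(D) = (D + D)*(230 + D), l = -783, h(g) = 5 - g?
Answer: 1/863892 ≈ 1.1576e-6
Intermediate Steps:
q(Z) = 6 (q(Z) = 5 - 1*(-1) = 5 + 1 = 6)
a(D) = 2*D*(230 + D) (a(D) = (2*D)*(230 + D) = 2*D*(230 + D))
1/(a(l) + (-264*8 + q(-22))) = 1/(2*(-783)*(230 - 783) + (-264*8 + 6)) = 1/(2*(-783)*(-553) + (-2112 + 6)) = 1/(865998 - 2106) = 1/863892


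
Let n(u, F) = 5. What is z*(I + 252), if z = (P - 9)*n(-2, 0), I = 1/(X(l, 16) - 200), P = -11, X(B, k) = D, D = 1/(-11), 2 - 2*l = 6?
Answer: -55464100/2201 ≈ -25200.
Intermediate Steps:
l = -2 (l = 1 - ½*6 = 1 - 3 = -2)
D = -1/11 ≈ -0.090909
X(B, k) = -1/11
I = -11/2201 (I = 1/(-1/11 - 200) = 1/(-2201/11) = -11/2201 ≈ -0.0049977)
z = -100 (z = (-11 - 9)*5 = -20*5 = -100)
z*(I + 252) = -100*(-11/2201 + 252) = -100*554641/2201 = -55464100/2201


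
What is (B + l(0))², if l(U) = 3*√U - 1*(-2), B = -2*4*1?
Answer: 36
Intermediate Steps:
B = -8 (B = -8*1 = -8)
l(U) = 2 + 3*√U (l(U) = 3*√U + 2 = 2 + 3*√U)
(B + l(0))² = (-8 + (2 + 3*√0))² = (-8 + (2 + 3*0))² = (-8 + (2 + 0))² = (-8 + 2)² = (-6)² = 36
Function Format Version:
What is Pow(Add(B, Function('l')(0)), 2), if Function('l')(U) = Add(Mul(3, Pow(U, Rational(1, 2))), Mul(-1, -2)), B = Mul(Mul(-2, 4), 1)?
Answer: 36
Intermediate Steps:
B = -8 (B = Mul(-8, 1) = -8)
Function('l')(U) = Add(2, Mul(3, Pow(U, Rational(1, 2)))) (Function('l')(U) = Add(Mul(3, Pow(U, Rational(1, 2))), 2) = Add(2, Mul(3, Pow(U, Rational(1, 2)))))
Pow(Add(B, Function('l')(0)), 2) = Pow(Add(-8, Add(2, Mul(3, Pow(0, Rational(1, 2))))), 2) = Pow(Add(-8, Add(2, Mul(3, 0))), 2) = Pow(Add(-8, Add(2, 0)), 2) = Pow(Add(-8, 2), 2) = Pow(-6, 2) = 36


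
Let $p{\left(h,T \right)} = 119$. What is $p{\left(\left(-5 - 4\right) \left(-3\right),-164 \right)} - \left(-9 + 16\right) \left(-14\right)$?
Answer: $217$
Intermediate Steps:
$p{\left(\left(-5 - 4\right) \left(-3\right),-164 \right)} - \left(-9 + 16\right) \left(-14\right) = 119 - \left(-9 + 16\right) \left(-14\right) = 119 - 7 \left(-14\right) = 119 - -98 = 119 + 98 = 217$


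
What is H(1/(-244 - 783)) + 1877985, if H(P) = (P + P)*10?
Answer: 1928690575/1027 ≈ 1.8780e+6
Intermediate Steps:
H(P) = 20*P (H(P) = (2*P)*10 = 20*P)
H(1/(-244 - 783)) + 1877985 = 20/(-244 - 783) + 1877985 = 20/(-1027) + 1877985 = 20*(-1/1027) + 1877985 = -20/1027 + 1877985 = 1928690575/1027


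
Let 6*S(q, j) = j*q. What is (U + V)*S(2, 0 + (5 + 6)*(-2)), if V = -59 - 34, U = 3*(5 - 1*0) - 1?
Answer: 1738/3 ≈ 579.33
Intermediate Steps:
U = 14 (U = 3*(5 + 0) - 1 = 3*5 - 1 = 15 - 1 = 14)
V = -93
S(q, j) = j*q/6 (S(q, j) = (j*q)/6 = j*q/6)
(U + V)*S(2, 0 + (5 + 6)*(-2)) = (14 - 93)*((1/6)*(0 + (5 + 6)*(-2))*2) = -79*(0 + 11*(-2))*2/6 = -79*(0 - 22)*2/6 = -79*(-22)*2/6 = -79*(-22/3) = 1738/3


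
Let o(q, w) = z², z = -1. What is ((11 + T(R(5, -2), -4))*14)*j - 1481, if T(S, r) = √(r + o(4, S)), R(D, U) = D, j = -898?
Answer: -139773 - 12572*I*√3 ≈ -1.3977e+5 - 21775.0*I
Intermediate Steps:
o(q, w) = 1 (o(q, w) = (-1)² = 1)
T(S, r) = √(1 + r) (T(S, r) = √(r + 1) = √(1 + r))
((11 + T(R(5, -2), -4))*14)*j - 1481 = ((11 + √(1 - 4))*14)*(-898) - 1481 = ((11 + √(-3))*14)*(-898) - 1481 = ((11 + I*√3)*14)*(-898) - 1481 = (154 + 14*I*√3)*(-898) - 1481 = (-138292 - 12572*I*√3) - 1481 = -139773 - 12572*I*√3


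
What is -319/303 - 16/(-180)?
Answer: -4381/4545 ≈ -0.96392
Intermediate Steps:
-319/303 - 16/(-180) = -319*1/303 - 16*(-1/180) = -319/303 + 4/45 = -4381/4545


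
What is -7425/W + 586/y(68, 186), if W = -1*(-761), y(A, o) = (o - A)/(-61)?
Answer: -14039428/44899 ≈ -312.69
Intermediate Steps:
y(A, o) = -o/61 + A/61 (y(A, o) = (o - A)*(-1/61) = -o/61 + A/61)
W = 761
-7425/W + 586/y(68, 186) = -7425/761 + 586/(-1/61*186 + (1/61)*68) = -7425*1/761 + 586/(-186/61 + 68/61) = -7425/761 + 586/(-118/61) = -7425/761 + 586*(-61/118) = -7425/761 - 17873/59 = -14039428/44899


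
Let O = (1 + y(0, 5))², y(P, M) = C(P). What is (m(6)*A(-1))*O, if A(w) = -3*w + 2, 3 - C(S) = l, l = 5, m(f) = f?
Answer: 30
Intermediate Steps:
C(S) = -2 (C(S) = 3 - 1*5 = 3 - 5 = -2)
y(P, M) = -2
A(w) = 2 - 3*w
O = 1 (O = (1 - 2)² = (-1)² = 1)
(m(6)*A(-1))*O = (6*(2 - 3*(-1)))*1 = (6*(2 + 3))*1 = (6*5)*1 = 30*1 = 30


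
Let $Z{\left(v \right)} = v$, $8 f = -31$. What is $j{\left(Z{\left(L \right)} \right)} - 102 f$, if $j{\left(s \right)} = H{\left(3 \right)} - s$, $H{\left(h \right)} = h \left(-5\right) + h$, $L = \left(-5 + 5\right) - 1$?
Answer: $\frac{1537}{4} \approx 384.25$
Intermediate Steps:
$f = - \frac{31}{8}$ ($f = \frac{1}{8} \left(-31\right) = - \frac{31}{8} \approx -3.875$)
$L = -1$ ($L = 0 - 1 = -1$)
$H{\left(h \right)} = - 4 h$ ($H{\left(h \right)} = - 5 h + h = - 4 h$)
$j{\left(s \right)} = -12 - s$ ($j{\left(s \right)} = \left(-4\right) 3 - s = -12 - s$)
$j{\left(Z{\left(L \right)} \right)} - 102 f = \left(-12 - -1\right) - - \frac{1581}{4} = \left(-12 + 1\right) + \frac{1581}{4} = -11 + \frac{1581}{4} = \frac{1537}{4}$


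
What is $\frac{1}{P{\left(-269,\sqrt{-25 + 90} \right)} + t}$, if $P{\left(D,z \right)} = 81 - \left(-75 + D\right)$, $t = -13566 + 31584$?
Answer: $\frac{1}{18443} \approx 5.4221 \cdot 10^{-5}$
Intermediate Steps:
$t = 18018$
$P{\left(D,z \right)} = 156 - D$
$\frac{1}{P{\left(-269,\sqrt{-25 + 90} \right)} + t} = \frac{1}{\left(156 - -269\right) + 18018} = \frac{1}{\left(156 + 269\right) + 18018} = \frac{1}{425 + 18018} = \frac{1}{18443}$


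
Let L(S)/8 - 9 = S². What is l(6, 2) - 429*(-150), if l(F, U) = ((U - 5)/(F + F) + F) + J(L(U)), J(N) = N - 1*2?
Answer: 257831/4 ≈ 64458.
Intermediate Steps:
L(S) = 72 + 8*S²
J(N) = -2 + N (J(N) = N - 2 = -2 + N)
l(F, U) = 70 + F + 8*U² + (-5 + U)/(2*F) (l(F, U) = ((U - 5)/(F + F) + F) + (-2 + (72 + 8*U²)) = ((-5 + U)/((2*F)) + F) + (70 + 8*U²) = ((-5 + U)*(1/(2*F)) + F) + (70 + 8*U²) = ((-5 + U)/(2*F) + F) + (70 + 8*U²) = (F + (-5 + U)/(2*F)) + (70 + 8*U²) = 70 + F + 8*U² + (-5 + U)/(2*F))
l(6, 2) - 429*(-150) = (½)*(-5 + 2 + 2*6*(70 + 6 + 8*2²))/6 - 429*(-150) = (½)*(⅙)*(-5 + 2 + 2*6*(70 + 6 + 8*4)) + 64350 = (½)*(⅙)*(-5 + 2 + 2*6*(70 + 6 + 32)) + 64350 = (½)*(⅙)*(-5 + 2 + 2*6*108) + 64350 = (½)*(⅙)*(-5 + 2 + 1296) + 64350 = (½)*(⅙)*1293 + 64350 = 431/4 + 64350 = 257831/4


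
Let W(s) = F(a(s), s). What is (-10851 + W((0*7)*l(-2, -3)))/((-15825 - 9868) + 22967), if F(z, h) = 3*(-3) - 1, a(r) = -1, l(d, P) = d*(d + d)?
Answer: 10861/2726 ≈ 3.9842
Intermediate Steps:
l(d, P) = 2*d**2 (l(d, P) = d*(2*d) = 2*d**2)
F(z, h) = -10 (F(z, h) = -9 - 1 = -10)
W(s) = -10
(-10851 + W((0*7)*l(-2, -3)))/((-15825 - 9868) + 22967) = (-10851 - 10)/((-15825 - 9868) + 22967) = -10861/(-25693 + 22967) = -10861/(-2726) = -10861*(-1/2726) = 10861/2726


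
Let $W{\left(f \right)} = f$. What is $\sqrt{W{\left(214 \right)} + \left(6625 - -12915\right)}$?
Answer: $\sqrt{19754} \approx 140.55$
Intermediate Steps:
$\sqrt{W{\left(214 \right)} + \left(6625 - -12915\right)} = \sqrt{214 + \left(6625 - -12915\right)} = \sqrt{214 + \left(6625 + 12915\right)} = \sqrt{214 + 19540} = \sqrt{19754}$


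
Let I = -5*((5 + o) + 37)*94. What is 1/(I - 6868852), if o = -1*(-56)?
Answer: -1/6914912 ≈ -1.4461e-7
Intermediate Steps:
o = 56
I = -46060 (I = -5*((5 + 56) + 37)*94 = -5*(61 + 37)*94 = -5*98*94 = -490*94 = -46060)
1/(I - 6868852) = 1/(-46060 - 6868852) = 1/(-6914912) = -1/6914912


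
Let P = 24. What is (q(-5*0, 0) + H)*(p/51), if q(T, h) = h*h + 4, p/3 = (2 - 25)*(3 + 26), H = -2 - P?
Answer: 14674/17 ≈ 863.18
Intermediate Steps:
H = -26 (H = -2 - 1*24 = -2 - 24 = -26)
p = -2001 (p = 3*((2 - 25)*(3 + 26)) = 3*(-23*29) = 3*(-667) = -2001)
q(T, h) = 4 + h² (q(T, h) = h² + 4 = 4 + h²)
(q(-5*0, 0) + H)*(p/51) = ((4 + 0²) - 26)*(-2001/51) = ((4 + 0) - 26)*(-2001*1/51) = (4 - 26)*(-667/17) = -22*(-667/17) = 14674/17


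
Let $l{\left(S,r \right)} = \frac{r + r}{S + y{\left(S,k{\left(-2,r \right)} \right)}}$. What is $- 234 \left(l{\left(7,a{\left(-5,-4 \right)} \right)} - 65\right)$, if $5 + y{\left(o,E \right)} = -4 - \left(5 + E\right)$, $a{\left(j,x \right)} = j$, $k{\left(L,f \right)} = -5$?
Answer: $14040$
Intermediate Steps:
$y{\left(o,E \right)} = -14 - E$ ($y{\left(o,E \right)} = -5 - \left(9 + E\right) = -14 - E$)
$l{\left(S,r \right)} = \frac{2 r}{-9 + S}$ ($l{\left(S,r \right)} = \frac{r + r}{S - 9} = \frac{2 r}{S + \left(-14 + 5\right)} = \frac{2 r}{S - 9} = \frac{2 r}{-9 + S}$)
$- 234 \left(l{\left(7,a{\left(-5,-4 \right)} \right)} - 65\right) = - 234 \left(2 \left(-5\right) \frac{1}{-9 + 7} - 65\right) = - 234 \left(2 \left(-5\right) \frac{1}{-2} - 65\right) = - 234 \left(2 \left(-5\right) \left(- \frac{1}{2}\right) - 65\right) = - 234 \left(5 - 65\right) = \left(-234\right) \left(-60\right) = 14040$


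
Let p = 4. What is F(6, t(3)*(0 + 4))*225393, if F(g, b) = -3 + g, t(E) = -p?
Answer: 676179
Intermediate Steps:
t(E) = -4 (t(E) = -1*4 = -4)
F(6, t(3)*(0 + 4))*225393 = (-3 + 6)*225393 = 3*225393 = 676179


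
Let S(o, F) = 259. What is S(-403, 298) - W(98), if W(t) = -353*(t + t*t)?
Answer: 3425065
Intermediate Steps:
W(t) = -353*t - 353*t² (W(t) = -353*(t + t²) = -353*t - 353*t²)
S(-403, 298) - W(98) = 259 - (-353)*98*(1 + 98) = 259 - (-353)*98*99 = 259 - 1*(-3424806) = 259 + 3424806 = 3425065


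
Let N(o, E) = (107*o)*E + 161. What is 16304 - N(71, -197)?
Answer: 1512752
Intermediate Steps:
N(o, E) = 161 + 107*E*o (N(o, E) = 107*E*o + 161 = 161 + 107*E*o)
16304 - N(71, -197) = 16304 - (161 + 107*(-197)*71) = 16304 - (161 - 1496609) = 16304 - 1*(-1496448) = 16304 + 1496448 = 1512752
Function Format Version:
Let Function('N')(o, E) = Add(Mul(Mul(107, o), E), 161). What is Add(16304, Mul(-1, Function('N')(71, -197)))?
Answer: 1512752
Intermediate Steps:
Function('N')(o, E) = Add(161, Mul(107, E, o)) (Function('N')(o, E) = Add(Mul(107, E, o), 161) = Add(161, Mul(107, E, o)))
Add(16304, Mul(-1, Function('N')(71, -197))) = Add(16304, Mul(-1, Add(161, Mul(107, -197, 71)))) = Add(16304, Mul(-1, Add(161, -1496609))) = Add(16304, Mul(-1, -1496448)) = Add(16304, 1496448) = 1512752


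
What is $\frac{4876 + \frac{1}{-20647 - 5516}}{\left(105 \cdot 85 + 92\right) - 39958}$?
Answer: $- \frac{127570787}{809509383} \approx -0.15759$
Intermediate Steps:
$\frac{4876 + \frac{1}{-20647 - 5516}}{\left(105 \cdot 85 + 92\right) - 39958} = \frac{4876 + \frac{1}{-26163}}{\left(8925 + 92\right) - 39958} = \frac{4876 - \frac{1}{26163}}{9017 - 39958} = \frac{127570787}{26163 \left(-30941\right)} = \frac{127570787}{26163} \left(- \frac{1}{30941}\right) = - \frac{127570787}{809509383}$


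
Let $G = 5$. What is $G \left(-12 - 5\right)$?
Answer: $-85$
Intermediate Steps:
$G \left(-12 - 5\right) = 5 \left(-12 - 5\right) = 5 \left(-17\right) = -85$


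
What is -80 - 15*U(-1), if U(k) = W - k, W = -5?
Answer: -20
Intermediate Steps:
U(k) = -5 - k
-80 - 15*U(-1) = -80 - 15*(-5 - 1*(-1)) = -80 - 15*(-5 + 1) = -80 - 15*(-4) = -80 + 60 = -20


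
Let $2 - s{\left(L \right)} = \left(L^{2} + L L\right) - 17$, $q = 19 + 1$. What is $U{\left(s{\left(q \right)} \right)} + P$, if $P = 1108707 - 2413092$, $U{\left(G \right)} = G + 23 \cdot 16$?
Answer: $-1304798$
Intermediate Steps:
$q = 20$
$s{\left(L \right)} = 19 - 2 L^{2}$ ($s{\left(L \right)} = 2 - \left(\left(L^{2} + L L\right) - 17\right) = 2 - \left(\left(L^{2} + L^{2}\right) - 17\right) = 2 - \left(2 L^{2} - 17\right) = 2 - \left(-17 + 2 L^{2}\right) = 19 - 2 L^{2}$)
$U{\left(G \right)} = 368 + G$ ($U{\left(G \right)} = G + 368 = 368 + G$)
$P = -1304385$ ($P = 1108707 - 2413092 = -1304385$)
$U{\left(s{\left(q \right)} \right)} + P = \left(368 + \left(19 - 2 \cdot 20^{2}\right)\right) - 1304385 = \left(368 + \left(19 - 800\right)\right) - 1304385 = \left(368 - 781\right) - 1304385 = -413 - 1304385 = -1304798$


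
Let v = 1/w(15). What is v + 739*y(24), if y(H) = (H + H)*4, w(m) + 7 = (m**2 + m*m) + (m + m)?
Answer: 67113025/473 ≈ 1.4189e+5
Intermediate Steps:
w(m) = -7 + 2*m + 2*m**2 (w(m) = -7 + ((m**2 + m*m) + (m + m)) = -7 + ((m**2 + m**2) + 2*m) = -7 + (2*m**2 + 2*m) = -7 + (2*m + 2*m**2) = -7 + 2*m + 2*m**2)
y(H) = 8*H (y(H) = (2*H)*4 = 8*H)
v = 1/473 (v = 1/(-7 + 2*15 + 2*15**2) = 1/(-7 + 30 + 2*225) = 1/(-7 + 30 + 450) = 1/473 ≈ 0.0021142)
v + 739*y(24) = 1/473 + 739*(8*24) = 1/473 + 739*192 = 1/473 + 141888 = 67113025/473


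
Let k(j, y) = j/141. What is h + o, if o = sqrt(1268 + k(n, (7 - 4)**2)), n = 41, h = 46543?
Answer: 46543 + sqrt(25214889)/141 ≈ 46579.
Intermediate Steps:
k(j, y) = j/141 (k(j, y) = j*(1/141) = j/141)
o = sqrt(25214889)/141 (o = sqrt(1268 + (1/141)*41) = sqrt(1268 + 41/141) = sqrt(178829/141) = sqrt(25214889)/141 ≈ 35.613)
h + o = 46543 + sqrt(25214889)/141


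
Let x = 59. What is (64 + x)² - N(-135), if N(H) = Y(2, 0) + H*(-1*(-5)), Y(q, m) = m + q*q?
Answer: 15800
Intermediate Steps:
Y(q, m) = m + q²
N(H) = 4 + 5*H (N(H) = (0 + 2²) + H*(-1*(-5)) = (0 + 4) + H*5 = 4 + 5*H)
(64 + x)² - N(-135) = (64 + 59)² - (4 + 5*(-135)) = 123² - (4 - 675) = 15129 - 1*(-671) = 15129 + 671 = 15800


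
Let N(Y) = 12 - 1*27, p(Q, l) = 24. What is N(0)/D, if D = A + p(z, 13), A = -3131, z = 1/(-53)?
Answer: 15/3107 ≈ 0.0048278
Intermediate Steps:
z = -1/53 ≈ -0.018868
N(Y) = -15 (N(Y) = 12 - 27 = -15)
D = -3107 (D = -3131 + 24 = -3107)
N(0)/D = -15/(-3107) = -15*(-1/3107) = 15/3107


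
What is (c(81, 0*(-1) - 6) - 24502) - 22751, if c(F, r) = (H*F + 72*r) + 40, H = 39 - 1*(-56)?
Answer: -39950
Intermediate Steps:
H = 95 (H = 39 + 56 = 95)
c(F, r) = 40 + 72*r + 95*F (c(F, r) = (95*F + 72*r) + 40 = (72*r + 95*F) + 40 = 40 + 72*r + 95*F)
(c(81, 0*(-1) - 6) - 24502) - 22751 = ((40 + 72*(0*(-1) - 6) + 95*81) - 24502) - 22751 = ((40 + 72*(0 - 6) + 7695) - 24502) - 22751 = ((40 + 72*(-6) + 7695) - 24502) - 22751 = ((40 - 432 + 7695) - 24502) - 22751 = (7303 - 24502) - 22751 = -17199 - 22751 = -39950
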